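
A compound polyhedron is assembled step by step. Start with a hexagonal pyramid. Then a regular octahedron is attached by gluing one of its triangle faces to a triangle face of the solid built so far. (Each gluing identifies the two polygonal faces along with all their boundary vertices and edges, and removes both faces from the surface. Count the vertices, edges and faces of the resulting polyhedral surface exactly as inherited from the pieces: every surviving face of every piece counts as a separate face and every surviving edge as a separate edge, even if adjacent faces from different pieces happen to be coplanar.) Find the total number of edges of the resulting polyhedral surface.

21

A hexagonal pyramid: V=7, E=12, F=7.
Attach a regular octahedron (V=6, E=12, F=8) along a 3-gon: merge 3 vertices and 3 edges, delete both glued faces → V=10, E=21, F=13.
Check: V − E + F = 10 − 21 + 13 = 2.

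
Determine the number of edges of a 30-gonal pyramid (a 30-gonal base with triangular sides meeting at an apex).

A pyramid on an n-gon base has one n-gon and n triangles: V = 30 + 1 = 31, E = 2·30 = 60, F = 30 + 1 = 31.
Check: V − E + F = 31 − 60 + 31 = 2.

60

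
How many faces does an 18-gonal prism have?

A prism on an n-gon has two n-gon bases and n rectangular sides: V = 2·18 = 36, E = 3·18 = 54, F = 18 + 2 = 20.
Check: V − E + F = 36 − 54 + 20 = 2.

20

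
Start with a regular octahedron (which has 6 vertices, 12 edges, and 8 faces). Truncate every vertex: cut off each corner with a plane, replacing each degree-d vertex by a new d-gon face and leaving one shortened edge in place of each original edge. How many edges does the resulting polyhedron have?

Truncation replaces each original edge-end by a new vertex, so V′ = 2E = 24.
Each original edge survives, and each old vertex of degree d contributes d new edges; summing degrees gives Σd = 2E, so E′ = E + 2E = 3E = 36.
Each original face survives and each original vertex becomes one new face: F′ = F + V = 14.

36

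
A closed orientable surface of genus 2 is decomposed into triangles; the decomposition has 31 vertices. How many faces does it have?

66

χ = 2 − 2·2 = -2, and every face is a triangle so 3F = 2E.
V − E + F = -2 with E = 3F/2 gives 31 − (3/2 − 1)·F = -2, so F = 66 and E = 99.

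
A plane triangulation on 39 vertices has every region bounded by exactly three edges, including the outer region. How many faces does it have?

74

In a plane triangulation 3F = 2E and V − E + F = 2, so F = 2V − 4 = 2·39 − 4 = 74.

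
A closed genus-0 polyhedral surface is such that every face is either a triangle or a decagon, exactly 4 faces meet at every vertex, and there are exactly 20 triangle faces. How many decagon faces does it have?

Let x be the number of decagons; then F = 20 + x.
Edge–face incidences: 2E = 3·20 + 10·x = 60 + 10x.
Every vertex has degree 4, so 4V = 2E.
Euler: V − E + F = 2 ⇒ (2E)/4 − E + (20 + x) = 2.
Multiply by 8: 2·(2E) − 4·(2E) + 8·(20 + x) = 16, i.e. 160 + 8x − 2·(60 + 10x) = 16.
Collecting terms: −12x + 40 = 16, so −12x = −24, so x = 2.
Then 2E = 60 + 10·2 = 80, so E = 40, V = 2E/4 = 20, F = 20 + 2 = 22.

2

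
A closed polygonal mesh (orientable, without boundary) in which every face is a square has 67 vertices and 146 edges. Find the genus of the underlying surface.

Every face is a square and each edge borders two faces, so 4F = 2·146, giving F = 73.
χ = V − E + F = 67 − 146 + 73 = -6.
For a closed orientable surface χ = 2 − 2g, so g = (2 − (-6))/2 = 4.

4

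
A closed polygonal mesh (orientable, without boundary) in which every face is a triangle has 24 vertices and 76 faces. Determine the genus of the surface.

8

Every face is a triangle, so 2E = 3·76 = 228, giving E = 114.
χ = V − E + F = 24 − 114 + 76 = -14.
For a closed orientable surface χ = 2 − 2g, so g = (2 − (-14))/2 = 8.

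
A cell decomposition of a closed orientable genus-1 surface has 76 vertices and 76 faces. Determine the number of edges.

For a closed orientable surface of genus 1, χ = 2 − 2·1 = 0.
E = V + F − (0) = 76 + 76 − (0) = 152.

152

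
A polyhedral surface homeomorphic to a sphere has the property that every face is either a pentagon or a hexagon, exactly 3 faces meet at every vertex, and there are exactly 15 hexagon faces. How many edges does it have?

Let x be the number of pentagons; then F = 15 + x.
Edge–face incidences: 2E = 6·15 + 5·x = 90 + 5x.
Every vertex has degree 3, so 3V = 2E.
Euler: V − E + F = 2 ⇒ (2E)/3 − E + (15 + x) = 2.
Multiply by 6: 2·(2E) − 3·(2E) + 6·(15 + x) = 12, i.e. 90 + 6x − (90 + 5x) = 12.
Collecting terms: x = 12.
Then 2E = 90 + 5·12 = 150, so E = 75, V = 2E/3 = 50, F = 15 + 12 = 27.

75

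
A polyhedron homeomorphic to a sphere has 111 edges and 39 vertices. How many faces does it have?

Here V − E + F = 2.
F = 2 − V + E = 2 − 39 + 111 = 74.

74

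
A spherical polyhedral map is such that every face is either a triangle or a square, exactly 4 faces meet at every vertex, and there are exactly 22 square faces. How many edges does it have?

Let x be the number of triangles; then F = 22 + x.
Edge–face incidences: 2E = 4·22 + 3·x = 88 + 3x.
Every vertex has degree 4, so 4V = 2E.
Euler: V − E + F = 2 ⇒ (2E)/4 − E + (22 + x) = 2.
Multiply by 8: 2·(2E) − 4·(2E) + 8·(22 + x) = 16, i.e. 176 + 8x − 2·(88 + 3x) = 16.
Collecting terms: 2x = 16, so x = 8.
Then 2E = 88 + 3·8 = 112, so E = 56, V = 2E/4 = 28, F = 22 + 8 = 30.

56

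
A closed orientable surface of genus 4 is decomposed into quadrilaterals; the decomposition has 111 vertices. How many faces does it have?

χ = 2 − 2·4 = -6, and every face is a square so 4F = 2E.
V − E + F = -6 with E = 4F/2 gives 111 − (4/2 − 1)·F = -6, so F = 117 and E = 234.

117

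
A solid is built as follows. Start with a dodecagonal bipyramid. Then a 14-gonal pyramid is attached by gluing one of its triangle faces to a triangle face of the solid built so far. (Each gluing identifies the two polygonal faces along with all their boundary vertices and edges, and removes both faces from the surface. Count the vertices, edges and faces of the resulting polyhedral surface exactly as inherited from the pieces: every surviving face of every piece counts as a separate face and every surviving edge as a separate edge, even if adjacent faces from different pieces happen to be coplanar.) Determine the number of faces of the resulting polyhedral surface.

A dodecagonal bipyramid: V=14, E=36, F=24.
Attach a 14-gonal pyramid (V=15, E=28, F=15) along a 3-gon: merge 3 vertices and 3 edges, delete both glued faces → V=26, E=61, F=37.
Check: V − E + F = 26 − 61 + 37 = 2.

37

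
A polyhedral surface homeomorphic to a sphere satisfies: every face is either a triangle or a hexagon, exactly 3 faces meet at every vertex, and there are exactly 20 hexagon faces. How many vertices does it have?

Let x be the number of triangles; then F = 20 + x.
Edge–face incidences: 2E = 6·20 + 3·x = 120 + 3x.
Every vertex has degree 3, so 3V = 2E.
Euler: V − E + F = 2 ⇒ (2E)/3 − E + (20 + x) = 2.
Multiply by 6: 2·(2E) − 3·(2E) + 6·(20 + x) = 12, i.e. 120 + 6x − (120 + 3x) = 12.
Collecting terms: 3x = 12, so x = 4.
Then 2E = 120 + 3·4 = 132, so E = 66, V = 2E/3 = 44, F = 20 + 4 = 24.

44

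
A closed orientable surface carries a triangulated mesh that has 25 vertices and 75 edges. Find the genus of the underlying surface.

Every face is a triangle and each edge borders two faces, so 3F = 2·75, giving F = 50.
χ = V − E + F = 25 − 75 + 50 = 0.
For a closed orientable surface χ = 2 − 2g, so g = (2 − (0))/2 = 1.

1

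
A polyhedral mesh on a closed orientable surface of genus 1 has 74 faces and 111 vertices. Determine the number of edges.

For a closed orientable surface of genus 1, χ = 2 − 2·1 = 0.
E = V + F − (0) = 111 + 74 − (0) = 185.

185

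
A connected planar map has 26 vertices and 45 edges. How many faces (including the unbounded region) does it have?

21

Euler's formula for a connected plane graph: V − E + F = 2, so F = 2 − 26 + 45 = 21.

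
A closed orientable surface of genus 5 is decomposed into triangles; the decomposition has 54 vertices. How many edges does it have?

186

χ = 2 − 2·5 = -8, and every face is a triangle so 3F = 2E.
V − E + F = -8 with E = 3F/2 gives 54 − (3/2 − 1)·F = -8, so F = 124 and E = 186.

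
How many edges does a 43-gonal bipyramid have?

129

A bipyramid over an n-gon has 2n triangular faces and n + 2 vertices: V = 43 + 2 = 45, E = 3·43 = 129, F = 2·43 = 86.
Check: V − E + F = 45 − 129 + 86 = 2.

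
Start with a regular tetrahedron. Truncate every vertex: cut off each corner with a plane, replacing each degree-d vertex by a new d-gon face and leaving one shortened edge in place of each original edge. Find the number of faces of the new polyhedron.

The base solid has V = 4, E = 6, F = 4.
Truncation replaces each original edge-end by a new vertex, so V′ = 2E = 12.
Each original edge survives, and each old vertex of degree d contributes d new edges; summing degrees gives Σd = 2E, so E′ = E + 2E = 3E = 18.
Each original face survives and each original vertex becomes one new face: F′ = F + V = 8.

8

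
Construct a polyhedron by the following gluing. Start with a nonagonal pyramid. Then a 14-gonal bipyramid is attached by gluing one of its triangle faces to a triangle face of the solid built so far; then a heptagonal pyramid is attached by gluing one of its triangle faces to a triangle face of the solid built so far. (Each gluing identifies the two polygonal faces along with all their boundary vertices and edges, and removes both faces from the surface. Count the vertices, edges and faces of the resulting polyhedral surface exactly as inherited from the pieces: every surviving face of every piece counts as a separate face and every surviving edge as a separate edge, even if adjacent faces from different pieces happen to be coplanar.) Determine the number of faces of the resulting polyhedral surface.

42

A nonagonal pyramid: V=10, E=18, F=10.
Attach a 14-gonal bipyramid (V=16, E=42, F=28) along a 3-gon: merge 3 vertices and 3 edges, delete both glued faces → V=23, E=57, F=36.
Attach a heptagonal pyramid (V=8, E=14, F=8) along a 3-gon: merge 3 vertices and 3 edges, delete both glued faces → V=28, E=68, F=42.
Check: V − E + F = 28 − 68 + 42 = 2.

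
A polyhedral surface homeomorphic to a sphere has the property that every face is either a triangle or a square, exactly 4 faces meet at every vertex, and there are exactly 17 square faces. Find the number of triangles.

8

Let x be the number of triangles; then F = 17 + x.
Edge–face incidences: 2E = 4·17 + 3·x = 68 + 3x.
Every vertex has degree 4, so 4V = 2E.
Euler: V − E + F = 2 ⇒ (2E)/4 − E + (17 + x) = 2.
Multiply by 8: 2·(2E) − 4·(2E) + 8·(17 + x) = 16, i.e. 136 + 8x − 2·(68 + 3x) = 16.
Collecting terms: 2x = 16, so x = 8.
Then 2E = 68 + 3·8 = 92, so E = 46, V = 2E/4 = 23, F = 17 + 8 = 25.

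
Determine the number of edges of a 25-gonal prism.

75

A prism on an n-gon has two n-gon bases and n rectangular sides: V = 2·25 = 50, E = 3·25 = 75, F = 25 + 2 = 27.
Check: V − E + F = 50 − 75 + 27 = 2.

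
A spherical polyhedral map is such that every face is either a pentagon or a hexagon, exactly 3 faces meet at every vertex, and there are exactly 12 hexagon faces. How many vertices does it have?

44

Let x be the number of pentagons; then F = 12 + x.
Edge–face incidences: 2E = 6·12 + 5·x = 72 + 5x.
Every vertex has degree 3, so 3V = 2E.
Euler: V − E + F = 2 ⇒ (2E)/3 − E + (12 + x) = 2.
Multiply by 6: 2·(2E) − 3·(2E) + 6·(12 + x) = 12, i.e. 72 + 6x − (72 + 5x) = 12.
Collecting terms: x = 12.
Then 2E = 72 + 5·12 = 132, so E = 66, V = 2E/3 = 44, F = 12 + 12 = 24.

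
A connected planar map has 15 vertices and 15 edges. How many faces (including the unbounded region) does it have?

2

Euler's formula for a connected plane graph: V − E + F = 2, so F = 2 − 15 + 15 = 2.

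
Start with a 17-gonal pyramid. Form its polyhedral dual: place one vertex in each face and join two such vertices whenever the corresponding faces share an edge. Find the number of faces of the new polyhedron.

18

The base solid has V = 18, E = 34, F = 18.
The dual swaps V and F and preserves E: V′ = F = 18, E′ = E = 34, F′ = V = 18.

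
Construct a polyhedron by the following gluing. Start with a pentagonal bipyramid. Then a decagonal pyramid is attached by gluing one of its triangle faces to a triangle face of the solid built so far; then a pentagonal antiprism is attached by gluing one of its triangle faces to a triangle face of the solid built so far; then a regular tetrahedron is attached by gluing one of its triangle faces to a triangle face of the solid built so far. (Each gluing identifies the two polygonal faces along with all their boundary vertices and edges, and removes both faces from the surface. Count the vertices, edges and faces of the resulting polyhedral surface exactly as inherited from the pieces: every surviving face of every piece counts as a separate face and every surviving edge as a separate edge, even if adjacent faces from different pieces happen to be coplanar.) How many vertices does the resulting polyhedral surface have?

A pentagonal bipyramid: V=7, E=15, F=10.
Attach a decagonal pyramid (V=11, E=20, F=11) along a 3-gon: merge 3 vertices and 3 edges, delete both glued faces → V=15, E=32, F=19.
Attach a pentagonal antiprism (V=10, E=20, F=12) along a 3-gon: merge 3 vertices and 3 edges, delete both glued faces → V=22, E=49, F=29.
Attach a regular tetrahedron (V=4, E=6, F=4) along a 3-gon: merge 3 vertices and 3 edges, delete both glued faces → V=23, E=52, F=31.
Check: V − E + F = 23 − 52 + 31 = 2.

23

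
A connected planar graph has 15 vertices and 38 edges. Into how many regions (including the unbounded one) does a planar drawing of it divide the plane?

25

Euler's formula for a connected plane graph: V − E + F = 2, so F = 2 − 15 + 38 = 25.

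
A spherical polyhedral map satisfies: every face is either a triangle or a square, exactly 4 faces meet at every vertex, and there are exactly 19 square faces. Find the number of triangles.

Let x be the number of triangles; then F = 19 + x.
Edge–face incidences: 2E = 4·19 + 3·x = 76 + 3x.
Every vertex has degree 4, so 4V = 2E.
Euler: V − E + F = 2 ⇒ (2E)/4 − E + (19 + x) = 2.
Multiply by 8: 2·(2E) − 4·(2E) + 8·(19 + x) = 16, i.e. 152 + 8x − 2·(76 + 3x) = 16.
Collecting terms: 2x = 16, so x = 8.
Then 2E = 76 + 3·8 = 100, so E = 50, V = 2E/4 = 25, F = 19 + 8 = 27.

8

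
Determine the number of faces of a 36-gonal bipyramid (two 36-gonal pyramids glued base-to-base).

A bipyramid over an n-gon has 2n triangular faces and n + 2 vertices: V = 36 + 2 = 38, E = 3·36 = 108, F = 2·36 = 72.

72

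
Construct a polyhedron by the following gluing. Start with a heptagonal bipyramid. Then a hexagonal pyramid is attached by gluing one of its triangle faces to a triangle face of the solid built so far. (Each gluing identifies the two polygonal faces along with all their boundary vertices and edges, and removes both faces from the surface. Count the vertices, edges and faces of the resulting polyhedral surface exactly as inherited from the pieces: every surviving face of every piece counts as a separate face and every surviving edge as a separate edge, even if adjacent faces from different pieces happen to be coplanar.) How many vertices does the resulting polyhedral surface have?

A heptagonal bipyramid: V=9, E=21, F=14.
Attach a hexagonal pyramid (V=7, E=12, F=7) along a 3-gon: merge 3 vertices and 3 edges, delete both glued faces → V=13, E=30, F=19.
Check: V − E + F = 13 − 30 + 19 = 2.

13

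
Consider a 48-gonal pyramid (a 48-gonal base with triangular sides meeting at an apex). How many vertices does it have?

49

A pyramid on an n-gon base has one n-gon and n triangles: V = 48 + 1 = 49, E = 2·48 = 96, F = 48 + 1 = 49.
Check: V − E + F = 49 − 96 + 49 = 2.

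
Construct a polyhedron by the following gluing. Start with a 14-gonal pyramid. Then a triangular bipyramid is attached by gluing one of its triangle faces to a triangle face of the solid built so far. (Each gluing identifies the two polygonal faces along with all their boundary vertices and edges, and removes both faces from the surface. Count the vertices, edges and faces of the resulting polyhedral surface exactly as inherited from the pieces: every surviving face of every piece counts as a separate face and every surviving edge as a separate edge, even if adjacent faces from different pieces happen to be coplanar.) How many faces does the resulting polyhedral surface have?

A 14-gonal pyramid: V=15, E=28, F=15.
Attach a triangular bipyramid (V=5, E=9, F=6) along a 3-gon: merge 3 vertices and 3 edges, delete both glued faces → V=17, E=34, F=19.
Check: V − E + F = 17 − 34 + 19 = 2.

19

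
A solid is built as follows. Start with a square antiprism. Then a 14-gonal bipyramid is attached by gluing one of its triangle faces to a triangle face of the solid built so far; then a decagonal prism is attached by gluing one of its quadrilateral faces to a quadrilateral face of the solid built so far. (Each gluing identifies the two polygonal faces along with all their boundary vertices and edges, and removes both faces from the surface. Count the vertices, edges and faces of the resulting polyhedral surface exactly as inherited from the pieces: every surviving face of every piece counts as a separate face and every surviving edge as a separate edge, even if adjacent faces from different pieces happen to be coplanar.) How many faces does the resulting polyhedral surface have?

A square antiprism: V=8, E=16, F=10.
Attach a 14-gonal bipyramid (V=16, E=42, F=28) along a 3-gon: merge 3 vertices and 3 edges, delete both glued faces → V=21, E=55, F=36.
Attach a decagonal prism (V=20, E=30, F=12) along a 4-gon: merge 4 vertices and 4 edges, delete both glued faces → V=37, E=81, F=46.
Check: V − E + F = 37 − 81 + 46 = 2.

46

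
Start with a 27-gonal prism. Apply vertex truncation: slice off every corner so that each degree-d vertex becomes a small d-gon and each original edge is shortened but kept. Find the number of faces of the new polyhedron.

83

The base solid has V = 54, E = 81, F = 29.
Truncation replaces each original edge-end by a new vertex, so V′ = 2E = 162.
Each original edge survives, and each old vertex of degree d contributes d new edges; summing degrees gives Σd = 2E, so E′ = E + 2E = 3E = 243.
Each original face survives and each original vertex becomes one new face: F′ = F + V = 83.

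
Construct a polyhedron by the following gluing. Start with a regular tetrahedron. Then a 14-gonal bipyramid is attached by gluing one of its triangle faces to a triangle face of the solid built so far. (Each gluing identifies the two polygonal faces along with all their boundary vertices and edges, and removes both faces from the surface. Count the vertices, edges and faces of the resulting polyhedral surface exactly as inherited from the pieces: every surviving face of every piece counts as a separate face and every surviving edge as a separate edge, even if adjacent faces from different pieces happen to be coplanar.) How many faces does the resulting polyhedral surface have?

A regular tetrahedron: V=4, E=6, F=4.
Attach a 14-gonal bipyramid (V=16, E=42, F=28) along a 3-gon: merge 3 vertices and 3 edges, delete both glued faces → V=17, E=45, F=30.
Check: V − E + F = 17 − 45 + 30 = 2.

30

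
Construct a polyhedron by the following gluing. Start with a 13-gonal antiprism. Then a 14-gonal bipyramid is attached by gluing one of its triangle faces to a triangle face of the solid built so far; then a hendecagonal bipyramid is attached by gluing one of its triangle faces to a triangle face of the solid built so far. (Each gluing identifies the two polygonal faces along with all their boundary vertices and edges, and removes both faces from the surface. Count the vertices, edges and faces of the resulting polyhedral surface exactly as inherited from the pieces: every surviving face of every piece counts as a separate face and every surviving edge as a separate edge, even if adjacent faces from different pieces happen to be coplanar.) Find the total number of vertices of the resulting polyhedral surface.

49

A 13-gonal antiprism: V=26, E=52, F=28.
Attach a 14-gonal bipyramid (V=16, E=42, F=28) along a 3-gon: merge 3 vertices and 3 edges, delete both glued faces → V=39, E=91, F=54.
Attach a hendecagonal bipyramid (V=13, E=33, F=22) along a 3-gon: merge 3 vertices and 3 edges, delete both glued faces → V=49, E=121, F=74.
Check: V − E + F = 49 − 121 + 74 = 2.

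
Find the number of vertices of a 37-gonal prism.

74

A prism on an n-gon has two n-gon bases and n rectangular sides: V = 2·37 = 74, E = 3·37 = 111, F = 37 + 2 = 39.
Check: V − E + F = 74 − 111 + 39 = 2.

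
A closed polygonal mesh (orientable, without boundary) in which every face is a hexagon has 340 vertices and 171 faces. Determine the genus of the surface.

2

Every face is a hexagon, so 2E = 6·171 = 1026, giving E = 513.
χ = V − E + F = 340 − 513 + 171 = -2.
For a closed orientable surface χ = 2 − 2g, so g = (2 − (-2))/2 = 2.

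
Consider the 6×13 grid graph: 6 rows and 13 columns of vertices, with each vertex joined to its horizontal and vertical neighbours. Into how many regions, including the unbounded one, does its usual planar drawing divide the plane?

61

The grid has V = 6·13 = 78 vertices and E = 6·12 + 13·5 = 137 edges.
F = 2 − V + E = 2 − 78 + 137 = 61.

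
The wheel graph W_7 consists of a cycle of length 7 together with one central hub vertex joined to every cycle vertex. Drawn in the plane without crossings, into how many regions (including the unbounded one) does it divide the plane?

8

W_7 has V = 7 + 1 = 8 vertices and E = 2·7 = 14 edges.
By Euler's formula F = 2 − V + E = 2 − 8 + 14 = 8.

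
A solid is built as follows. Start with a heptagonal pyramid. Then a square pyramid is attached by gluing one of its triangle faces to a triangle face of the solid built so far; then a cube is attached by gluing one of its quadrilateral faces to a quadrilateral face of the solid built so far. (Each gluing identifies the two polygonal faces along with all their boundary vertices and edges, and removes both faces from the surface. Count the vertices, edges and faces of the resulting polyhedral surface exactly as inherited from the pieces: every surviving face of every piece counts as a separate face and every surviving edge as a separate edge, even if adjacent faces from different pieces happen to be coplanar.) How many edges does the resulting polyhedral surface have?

A heptagonal pyramid: V=8, E=14, F=8.
Attach a square pyramid (V=5, E=8, F=5) along a 3-gon: merge 3 vertices and 3 edges, delete both glued faces → V=10, E=19, F=11.
Attach a cube (V=8, E=12, F=6) along a 4-gon: merge 4 vertices and 4 edges, delete both glued faces → V=14, E=27, F=15.
Check: V − E + F = 14 − 27 + 15 = 2.

27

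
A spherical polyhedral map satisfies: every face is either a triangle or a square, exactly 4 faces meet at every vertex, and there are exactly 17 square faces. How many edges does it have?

Let x be the number of triangles; then F = 17 + x.
Edge–face incidences: 2E = 4·17 + 3·x = 68 + 3x.
Every vertex has degree 4, so 4V = 2E.
Euler: V − E + F = 2 ⇒ (2E)/4 − E + (17 + x) = 2.
Multiply by 8: 2·(2E) − 4·(2E) + 8·(17 + x) = 16, i.e. 136 + 8x − 2·(68 + 3x) = 16.
Collecting terms: 2x = 16, so x = 8.
Then 2E = 68 + 3·8 = 92, so E = 46, V = 2E/4 = 23, F = 17 + 8 = 25.

46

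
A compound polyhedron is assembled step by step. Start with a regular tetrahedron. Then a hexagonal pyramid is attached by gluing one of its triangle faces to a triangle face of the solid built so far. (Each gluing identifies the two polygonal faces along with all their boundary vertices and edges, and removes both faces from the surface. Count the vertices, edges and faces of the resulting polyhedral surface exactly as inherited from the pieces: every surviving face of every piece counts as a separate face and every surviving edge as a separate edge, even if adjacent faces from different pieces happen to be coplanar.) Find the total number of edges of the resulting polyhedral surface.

15

A regular tetrahedron: V=4, E=6, F=4.
Attach a hexagonal pyramid (V=7, E=12, F=7) along a 3-gon: merge 3 vertices and 3 edges, delete both glued faces → V=8, E=15, F=9.
Check: V − E + F = 8 − 15 + 9 = 2.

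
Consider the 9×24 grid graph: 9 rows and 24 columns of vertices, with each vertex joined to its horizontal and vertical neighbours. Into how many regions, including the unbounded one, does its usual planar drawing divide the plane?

The grid has V = 9·24 = 216 vertices and E = 9·23 + 24·8 = 399 edges.
F = 2 − V + E = 2 − 216 + 399 = 185.

185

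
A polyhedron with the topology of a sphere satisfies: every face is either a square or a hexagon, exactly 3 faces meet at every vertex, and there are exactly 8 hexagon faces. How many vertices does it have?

Let x be the number of squares; then F = 8 + x.
Edge–face incidences: 2E = 6·8 + 4·x = 48 + 4x.
Every vertex has degree 3, so 3V = 2E.
Euler: V − E + F = 2 ⇒ (2E)/3 − E + (8 + x) = 2.
Multiply by 6: 2·(2E) − 3·(2E) + 6·(8 + x) = 12, i.e. 48 + 6x − (48 + 4x) = 12.
Collecting terms: 2x = 12, so x = 6.
Then 2E = 48 + 4·6 = 72, so E = 36, V = 2E/3 = 24, F = 8 + 6 = 14.

24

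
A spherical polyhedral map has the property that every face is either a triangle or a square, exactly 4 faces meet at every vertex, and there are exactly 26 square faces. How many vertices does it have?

Let x be the number of triangles; then F = 26 + x.
Edge–face incidences: 2E = 4·26 + 3·x = 104 + 3x.
Every vertex has degree 4, so 4V = 2E.
Euler: V − E + F = 2 ⇒ (2E)/4 − E + (26 + x) = 2.
Multiply by 8: 2·(2E) − 4·(2E) + 8·(26 + x) = 16, i.e. 208 + 8x − 2·(104 + 3x) = 16.
Collecting terms: 2x = 16, so x = 8.
Then 2E = 104 + 3·8 = 128, so E = 64, V = 2E/4 = 32, F = 26 + 8 = 34.

32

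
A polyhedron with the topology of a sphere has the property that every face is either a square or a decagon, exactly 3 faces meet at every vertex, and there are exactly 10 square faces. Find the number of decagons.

Let x be the number of decagons; then F = 10 + x.
Edge–face incidences: 2E = 4·10 + 10·x = 40 + 10x.
Every vertex has degree 3, so 3V = 2E.
Euler: V − E + F = 2 ⇒ (2E)/3 − E + (10 + x) = 2.
Multiply by 6: 2·(2E) − 3·(2E) + 6·(10 + x) = 12, i.e. 60 + 6x − (40 + 10x) = 12.
Collecting terms: −4x + 20 = 12, so −4x = −8, so x = 2.
Then 2E = 40 + 10·2 = 60, so E = 30, V = 2E/3 = 20, F = 10 + 2 = 12.

2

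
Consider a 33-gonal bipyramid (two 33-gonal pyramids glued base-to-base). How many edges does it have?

99

A bipyramid over an n-gon has 2n triangular faces and n + 2 vertices: V = 33 + 2 = 35, E = 3·33 = 99, F = 2·33 = 66.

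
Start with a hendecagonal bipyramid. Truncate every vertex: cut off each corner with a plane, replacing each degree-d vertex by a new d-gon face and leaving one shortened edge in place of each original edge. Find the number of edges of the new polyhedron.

99

The base solid has V = 13, E = 33, F = 22.
Truncation replaces each original edge-end by a new vertex, so V′ = 2E = 66.
Each original edge survives, and each old vertex of degree d contributes d new edges; summing degrees gives Σd = 2E, so E′ = E + 2E = 3E = 99.
Each original face survives and each original vertex becomes one new face: F′ = F + V = 35.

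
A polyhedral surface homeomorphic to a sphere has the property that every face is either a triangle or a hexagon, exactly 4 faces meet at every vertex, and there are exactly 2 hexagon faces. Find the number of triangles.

Let x be the number of triangles; then F = 2 + x.
Edge–face incidences: 2E = 6·2 + 3·x = 12 + 3x.
Every vertex has degree 4, so 4V = 2E.
Euler: V − E + F = 2 ⇒ (2E)/4 − E + (2 + x) = 2.
Multiply by 8: 2·(2E) − 4·(2E) + 8·(2 + x) = 16, i.e. 16 + 8x − 2·(12 + 3x) = 16.
Collecting terms: 2x − 8 = 16, so 2x = 24, so x = 12.
Then 2E = 12 + 3·12 = 48, so E = 24, V = 2E/4 = 12, F = 2 + 12 = 14.

12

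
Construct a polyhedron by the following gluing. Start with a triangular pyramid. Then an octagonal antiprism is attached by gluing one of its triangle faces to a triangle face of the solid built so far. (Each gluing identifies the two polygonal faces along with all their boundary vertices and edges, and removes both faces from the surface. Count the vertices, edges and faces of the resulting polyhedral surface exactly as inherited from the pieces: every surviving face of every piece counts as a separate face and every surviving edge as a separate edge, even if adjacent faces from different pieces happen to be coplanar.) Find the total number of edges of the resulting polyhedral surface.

A triangular pyramid: V=4, E=6, F=4.
Attach an octagonal antiprism (V=16, E=32, F=18) along a 3-gon: merge 3 vertices and 3 edges, delete both glued faces → V=17, E=35, F=20.
Check: V − E + F = 17 − 35 + 20 = 2.

35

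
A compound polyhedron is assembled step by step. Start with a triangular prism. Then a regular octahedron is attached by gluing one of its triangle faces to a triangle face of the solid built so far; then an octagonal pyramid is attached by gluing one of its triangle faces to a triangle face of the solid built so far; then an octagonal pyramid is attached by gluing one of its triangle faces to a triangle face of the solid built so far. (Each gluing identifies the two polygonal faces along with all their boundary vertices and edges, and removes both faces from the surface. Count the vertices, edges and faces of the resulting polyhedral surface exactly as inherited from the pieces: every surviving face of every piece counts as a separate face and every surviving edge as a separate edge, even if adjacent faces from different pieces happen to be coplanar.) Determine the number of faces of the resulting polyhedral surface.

25

A triangular prism: V=6, E=9, F=5.
Attach a regular octahedron (V=6, E=12, F=8) along a 3-gon: merge 3 vertices and 3 edges, delete both glued faces → V=9, E=18, F=11.
Attach an octagonal pyramid (V=9, E=16, F=9) along a 3-gon: merge 3 vertices and 3 edges, delete both glued faces → V=15, E=31, F=18.
Attach an octagonal pyramid (V=9, E=16, F=9) along a 3-gon: merge 3 vertices and 3 edges, delete both glued faces → V=21, E=44, F=25.
Check: V − E + F = 21 − 44 + 25 = 2.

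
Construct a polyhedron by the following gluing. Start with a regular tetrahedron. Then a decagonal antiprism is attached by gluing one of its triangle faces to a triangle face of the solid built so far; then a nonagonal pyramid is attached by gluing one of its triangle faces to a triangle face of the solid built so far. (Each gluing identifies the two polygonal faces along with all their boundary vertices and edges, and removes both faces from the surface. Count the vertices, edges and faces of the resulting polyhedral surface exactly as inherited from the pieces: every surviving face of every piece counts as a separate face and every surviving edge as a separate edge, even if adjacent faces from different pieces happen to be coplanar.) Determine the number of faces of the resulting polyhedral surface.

A regular tetrahedron: V=4, E=6, F=4.
Attach a decagonal antiprism (V=20, E=40, F=22) along a 3-gon: merge 3 vertices and 3 edges, delete both glued faces → V=21, E=43, F=24.
Attach a nonagonal pyramid (V=10, E=18, F=10) along a 3-gon: merge 3 vertices and 3 edges, delete both glued faces → V=28, E=58, F=32.
Check: V − E + F = 28 − 58 + 32 = 2.

32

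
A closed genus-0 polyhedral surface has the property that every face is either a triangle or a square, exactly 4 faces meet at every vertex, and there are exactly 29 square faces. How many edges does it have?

Let x be the number of triangles; then F = 29 + x.
Edge–face incidences: 2E = 4·29 + 3·x = 116 + 3x.
Every vertex has degree 4, so 4V = 2E.
Euler: V − E + F = 2 ⇒ (2E)/4 − E + (29 + x) = 2.
Multiply by 8: 2·(2E) − 4·(2E) + 8·(29 + x) = 16, i.e. 232 + 8x − 2·(116 + 3x) = 16.
Collecting terms: 2x = 16, so x = 8.
Then 2E = 116 + 3·8 = 140, so E = 70, V = 2E/4 = 35, F = 29 + 8 = 37.

70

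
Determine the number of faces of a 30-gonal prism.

A prism on an n-gon has two n-gon bases and n rectangular sides: V = 2·30 = 60, E = 3·30 = 90, F = 30 + 2 = 32.

32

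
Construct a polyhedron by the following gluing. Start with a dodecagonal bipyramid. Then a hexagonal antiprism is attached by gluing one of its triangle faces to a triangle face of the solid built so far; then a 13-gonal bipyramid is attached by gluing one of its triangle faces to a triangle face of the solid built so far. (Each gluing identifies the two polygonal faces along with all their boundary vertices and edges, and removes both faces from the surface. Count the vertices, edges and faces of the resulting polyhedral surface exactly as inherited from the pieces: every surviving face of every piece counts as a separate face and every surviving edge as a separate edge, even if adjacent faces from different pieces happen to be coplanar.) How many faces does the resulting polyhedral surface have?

60

A dodecagonal bipyramid: V=14, E=36, F=24.
Attach a hexagonal antiprism (V=12, E=24, F=14) along a 3-gon: merge 3 vertices and 3 edges, delete both glued faces → V=23, E=57, F=36.
Attach a 13-gonal bipyramid (V=15, E=39, F=26) along a 3-gon: merge 3 vertices and 3 edges, delete both glued faces → V=35, E=93, F=60.
Check: V − E + F = 35 − 93 + 60 = 2.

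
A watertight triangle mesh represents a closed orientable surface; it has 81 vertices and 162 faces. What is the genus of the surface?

1

Every face is a triangle, so 2E = 3·162 = 486, giving E = 243.
χ = V − E + F = 81 − 243 + 162 = 0.
For a closed orientable surface χ = 2 − 2g, so g = (2 − (0))/2 = 1.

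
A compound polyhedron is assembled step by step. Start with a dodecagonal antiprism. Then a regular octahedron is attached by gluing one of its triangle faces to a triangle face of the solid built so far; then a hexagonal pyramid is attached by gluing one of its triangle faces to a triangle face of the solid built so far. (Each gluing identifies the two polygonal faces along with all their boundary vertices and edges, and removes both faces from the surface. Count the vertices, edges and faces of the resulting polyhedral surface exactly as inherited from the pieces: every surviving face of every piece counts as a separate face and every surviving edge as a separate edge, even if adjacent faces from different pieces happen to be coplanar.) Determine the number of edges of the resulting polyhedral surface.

66

A dodecagonal antiprism: V=24, E=48, F=26.
Attach a regular octahedron (V=6, E=12, F=8) along a 3-gon: merge 3 vertices and 3 edges, delete both glued faces → V=27, E=57, F=32.
Attach a hexagonal pyramid (V=7, E=12, F=7) along a 3-gon: merge 3 vertices and 3 edges, delete both glued faces → V=31, E=66, F=37.
Check: V − E + F = 31 − 66 + 37 = 2.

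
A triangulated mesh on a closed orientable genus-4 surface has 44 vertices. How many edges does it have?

χ = 2 − 2·4 = -6, and every face is a triangle so 3F = 2E.
V − E + F = -6 with E = 3F/2 gives 44 − (3/2 − 1)·F = -6, so F = 100 and E = 150.

150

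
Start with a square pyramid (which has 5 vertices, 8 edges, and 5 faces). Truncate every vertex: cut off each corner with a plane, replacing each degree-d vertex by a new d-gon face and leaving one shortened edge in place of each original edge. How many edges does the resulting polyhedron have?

Truncation replaces each original edge-end by a new vertex, so V′ = 2E = 16.
Each original edge survives, and each old vertex of degree d contributes d new edges; summing degrees gives Σd = 2E, so E′ = E + 2E = 3E = 24.
Each original face survives and each original vertex becomes one new face: F′ = F + V = 10.

24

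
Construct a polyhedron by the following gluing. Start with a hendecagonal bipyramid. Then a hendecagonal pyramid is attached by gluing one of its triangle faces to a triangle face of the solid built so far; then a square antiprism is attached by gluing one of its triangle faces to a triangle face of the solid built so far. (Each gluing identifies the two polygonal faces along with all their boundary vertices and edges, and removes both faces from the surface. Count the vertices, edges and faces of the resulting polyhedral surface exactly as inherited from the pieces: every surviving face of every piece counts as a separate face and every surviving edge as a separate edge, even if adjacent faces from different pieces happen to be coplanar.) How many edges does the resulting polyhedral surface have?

65

A hendecagonal bipyramid: V=13, E=33, F=22.
Attach a hendecagonal pyramid (V=12, E=22, F=12) along a 3-gon: merge 3 vertices and 3 edges, delete both glued faces → V=22, E=52, F=32.
Attach a square antiprism (V=8, E=16, F=10) along a 3-gon: merge 3 vertices and 3 edges, delete both glued faces → V=27, E=65, F=40.
Check: V − E + F = 27 − 65 + 40 = 2.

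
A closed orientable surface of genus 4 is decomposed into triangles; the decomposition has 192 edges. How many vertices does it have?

58

χ = 2 − 2·4 = -6, and every face is a triangle so 3F = 2E.
F = 2E/3 = 128. Then V = -6 + E − F = -6 + 192 − 128 = 58.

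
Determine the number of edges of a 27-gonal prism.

81

A prism on an n-gon has two n-gon bases and n rectangular sides: V = 2·27 = 54, E = 3·27 = 81, F = 27 + 2 = 29.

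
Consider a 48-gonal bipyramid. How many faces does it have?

A bipyramid over an n-gon has 2n triangular faces and n + 2 vertices: V = 48 + 2 = 50, E = 3·48 = 144, F = 2·48 = 96.

96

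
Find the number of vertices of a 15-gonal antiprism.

30

An antiprism on an n-gon has two n-gon caps and 2n triangles: V = 2·15 = 30, E = 4·15 = 60, F = 2·15 + 2 = 32.
Check: V − E + F = 30 − 60 + 32 = 2.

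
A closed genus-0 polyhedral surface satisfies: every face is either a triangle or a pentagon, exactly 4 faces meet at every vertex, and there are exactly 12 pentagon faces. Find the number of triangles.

20

Let x be the number of triangles; then F = 12 + x.
Edge–face incidences: 2E = 5·12 + 3·x = 60 + 3x.
Every vertex has degree 4, so 4V = 2E.
Euler: V − E + F = 2 ⇒ (2E)/4 − E + (12 + x) = 2.
Multiply by 8: 2·(2E) − 4·(2E) + 8·(12 + x) = 16, i.e. 96 + 8x − 2·(60 + 3x) = 16.
Collecting terms: 2x − 24 = 16, so 2x = 40, so x = 20.
Then 2E = 60 + 3·20 = 120, so E = 60, V = 2E/4 = 30, F = 12 + 20 = 32.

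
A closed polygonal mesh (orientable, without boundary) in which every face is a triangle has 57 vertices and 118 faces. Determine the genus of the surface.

2

Every face is a triangle, so 2E = 3·118 = 354, giving E = 177.
χ = V − E + F = 57 − 177 + 118 = -2.
For a closed orientable surface χ = 2 − 2g, so g = (2 − (-2))/2 = 2.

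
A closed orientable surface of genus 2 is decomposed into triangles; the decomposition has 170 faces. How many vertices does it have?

χ = 2 − 2·2 = -2, and every face is a triangle so 3F = 2E.
E = 3·170/2 = 255. Then V = -2 + E − F = -2 + 255 − 170 = 83.

83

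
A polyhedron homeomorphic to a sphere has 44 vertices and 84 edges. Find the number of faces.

Here V − E + F = 2.
F = 2 − V + E = 2 − 44 + 84 = 42.

42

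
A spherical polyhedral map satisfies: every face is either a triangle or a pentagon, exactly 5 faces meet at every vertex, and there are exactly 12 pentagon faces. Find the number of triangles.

80

Let x be the number of triangles; then F = 12 + x.
Edge–face incidences: 2E = 5·12 + 3·x = 60 + 3x.
Every vertex has degree 5, so 5V = 2E.
Euler: V − E + F = 2 ⇒ (2E)/5 − E + (12 + x) = 2.
Multiply by 10: 2·(2E) − 5·(2E) + 10·(12 + x) = 20, i.e. 120 + 10x − 3·(60 + 3x) = 20.
Collecting terms: x − 60 = 20, so x = 80.
Then 2E = 60 + 3·80 = 300, so E = 150, V = 2E/5 = 60, F = 12 + 80 = 92.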